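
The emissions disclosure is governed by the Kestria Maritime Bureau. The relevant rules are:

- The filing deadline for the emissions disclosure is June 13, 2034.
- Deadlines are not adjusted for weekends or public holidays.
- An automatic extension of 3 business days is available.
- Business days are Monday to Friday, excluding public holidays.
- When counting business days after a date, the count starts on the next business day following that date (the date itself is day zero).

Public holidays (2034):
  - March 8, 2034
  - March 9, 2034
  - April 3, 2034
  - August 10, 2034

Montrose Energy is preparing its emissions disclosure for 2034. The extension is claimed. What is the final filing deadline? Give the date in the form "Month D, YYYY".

The statutory due date is June 13, 2034.
June 13, 2034 is a Tuesday; no weekend or holiday adjustment applies.
The 3-business-day extension runs from June 13, 2034 to June 16, 2034.
No adjustment is made for weekends or holidays, so June 16, 2034 stands.
Final deadline: June 16, 2034.

June 16, 2034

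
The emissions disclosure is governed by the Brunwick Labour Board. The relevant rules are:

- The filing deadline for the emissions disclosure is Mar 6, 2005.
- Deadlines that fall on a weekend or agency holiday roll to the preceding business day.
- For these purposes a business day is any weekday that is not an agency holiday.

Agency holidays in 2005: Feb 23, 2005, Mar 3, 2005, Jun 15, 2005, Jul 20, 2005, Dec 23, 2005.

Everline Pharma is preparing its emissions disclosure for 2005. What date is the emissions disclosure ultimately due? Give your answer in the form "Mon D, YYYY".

The statutory due date is Mar 6, 2005.
Mar 6, 2005 falls on a Sunday. Rolling to the preceding business day gives Mar 4, 2005, a Friday.
So the filing is due Mar 4, 2005.

Mar 4, 2005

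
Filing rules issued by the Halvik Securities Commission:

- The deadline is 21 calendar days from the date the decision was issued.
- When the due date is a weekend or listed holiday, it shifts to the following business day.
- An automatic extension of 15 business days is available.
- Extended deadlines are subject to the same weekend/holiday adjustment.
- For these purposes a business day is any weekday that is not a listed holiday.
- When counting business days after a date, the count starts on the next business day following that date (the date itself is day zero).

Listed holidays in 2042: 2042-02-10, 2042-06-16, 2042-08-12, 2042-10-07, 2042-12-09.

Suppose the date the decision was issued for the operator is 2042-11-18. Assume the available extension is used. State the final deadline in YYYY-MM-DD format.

From 2042-11-18, 21 calendar days later is 2042-12-09.
2042-12-09 is a listed holiday; the next business day is 2042-12-10 (Wednesday).
Applying the 15-business-day extension: 15 business days after 2042-12-10 is 2042-12-31.
2042-12-31 (Wednesday) is already a business day.
So the filing is due 2042-12-31.

2042-12-31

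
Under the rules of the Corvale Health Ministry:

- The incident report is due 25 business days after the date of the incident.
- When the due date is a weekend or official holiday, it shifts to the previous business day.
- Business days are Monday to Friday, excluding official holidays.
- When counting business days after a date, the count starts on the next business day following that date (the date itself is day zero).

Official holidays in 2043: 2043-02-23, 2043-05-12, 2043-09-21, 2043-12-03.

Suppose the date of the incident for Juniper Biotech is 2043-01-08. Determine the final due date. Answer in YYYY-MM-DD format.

2043-02-12

25 business days after 2043-01-08, excluding weekends and holidays, is 2043-02-12.
Since 2043-02-12 is a Thursday and not a holiday, the date is unchanged.
So the filing is due 2043-02-12.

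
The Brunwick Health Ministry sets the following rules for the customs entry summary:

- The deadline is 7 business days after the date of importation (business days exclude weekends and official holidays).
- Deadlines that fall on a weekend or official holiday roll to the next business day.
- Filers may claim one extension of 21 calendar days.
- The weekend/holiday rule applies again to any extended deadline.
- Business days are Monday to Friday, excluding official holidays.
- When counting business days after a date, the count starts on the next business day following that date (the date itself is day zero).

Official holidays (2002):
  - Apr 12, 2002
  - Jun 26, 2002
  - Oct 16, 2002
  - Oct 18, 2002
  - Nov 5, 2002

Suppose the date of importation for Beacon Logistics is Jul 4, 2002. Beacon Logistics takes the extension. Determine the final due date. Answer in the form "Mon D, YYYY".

Counting 7 business days after Jul 4, 2002 (skipping weekends and listed holidays) reaches Jul 15, 2002.
Jul 15, 2002 (Monday) is already a business day.
The 21-calendar-day extension moves the deadline from Jul 15, 2002 to Aug 5, 2002.
Aug 5, 2002 is a Monday and not a listed holiday, so it stands.
The final due date is Aug 5, 2002.

Aug 5, 2002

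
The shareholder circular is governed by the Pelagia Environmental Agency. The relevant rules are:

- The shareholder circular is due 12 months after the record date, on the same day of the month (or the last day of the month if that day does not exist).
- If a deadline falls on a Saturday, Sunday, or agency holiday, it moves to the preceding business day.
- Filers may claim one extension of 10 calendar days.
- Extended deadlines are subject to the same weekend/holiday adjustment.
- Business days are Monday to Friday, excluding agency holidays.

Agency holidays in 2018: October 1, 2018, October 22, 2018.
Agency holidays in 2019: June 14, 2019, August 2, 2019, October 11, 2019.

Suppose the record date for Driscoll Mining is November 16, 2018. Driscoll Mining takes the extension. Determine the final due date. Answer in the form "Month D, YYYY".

November 25, 2019

Moving 12 months forward from November 16, 2018 on the corresponding day gives November 16, 2019.
Because November 16, 2019 is a Saturday, the deadline becomes November 15, 2019 (Friday).
Applying the 10-calendar-day extension: November 15, 2019 + 10 days = November 25, 2019.
November 25, 2019 falls on a Monday, which is a business day, so no adjustment is needed.
The final due date is November 25, 2019.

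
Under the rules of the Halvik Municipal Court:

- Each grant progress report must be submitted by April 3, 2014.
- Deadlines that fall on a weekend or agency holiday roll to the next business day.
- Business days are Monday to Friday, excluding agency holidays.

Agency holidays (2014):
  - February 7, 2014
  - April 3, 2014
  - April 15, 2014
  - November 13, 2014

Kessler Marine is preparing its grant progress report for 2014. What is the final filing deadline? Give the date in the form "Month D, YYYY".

Start from the fixed due date, April 3, 2014.
April 3, 2014 falls on a listed holiday. Rolling to the next business day gives April 4, 2014, a Friday.
The final due date is April 4, 2014.

April 4, 2014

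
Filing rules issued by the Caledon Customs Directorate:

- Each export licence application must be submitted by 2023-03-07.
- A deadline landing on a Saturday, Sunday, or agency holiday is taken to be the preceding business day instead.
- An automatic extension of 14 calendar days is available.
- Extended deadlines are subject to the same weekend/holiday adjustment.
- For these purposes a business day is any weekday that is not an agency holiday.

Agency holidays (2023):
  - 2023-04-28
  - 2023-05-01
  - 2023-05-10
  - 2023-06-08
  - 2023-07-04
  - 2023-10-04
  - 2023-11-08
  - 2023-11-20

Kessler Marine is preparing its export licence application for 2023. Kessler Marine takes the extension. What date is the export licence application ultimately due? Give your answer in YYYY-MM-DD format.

Start from the fixed due date, 2023-03-07.
Since 2023-03-07 is a Tuesday and not a holiday, the date is unchanged.
Applying the 14-calendar-day extension: 2023-03-07 + 14 days = 2023-03-21.
2023-03-21 (Tuesday) is already a business day.
The final due date is 2023-03-21.

2023-03-21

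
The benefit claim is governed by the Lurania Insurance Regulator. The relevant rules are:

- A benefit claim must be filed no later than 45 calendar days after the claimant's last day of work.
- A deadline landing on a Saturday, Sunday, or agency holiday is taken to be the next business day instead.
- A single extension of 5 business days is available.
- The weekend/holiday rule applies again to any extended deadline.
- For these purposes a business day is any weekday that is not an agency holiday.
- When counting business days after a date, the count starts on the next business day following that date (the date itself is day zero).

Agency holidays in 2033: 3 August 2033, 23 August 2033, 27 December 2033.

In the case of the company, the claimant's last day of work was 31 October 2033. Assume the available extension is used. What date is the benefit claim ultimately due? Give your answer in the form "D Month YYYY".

Trigger date 31 October 2033 + 45 calendar days = 15 December 2033.
15 December 2033 (Thursday) is already a business day.
The 5-business-day extension runs from 15 December 2033 to 22 December 2033.
22 December 2033 is a Thursday and not a listed holiday, so it stands.
The final due date is 22 December 2033.

22 December 2033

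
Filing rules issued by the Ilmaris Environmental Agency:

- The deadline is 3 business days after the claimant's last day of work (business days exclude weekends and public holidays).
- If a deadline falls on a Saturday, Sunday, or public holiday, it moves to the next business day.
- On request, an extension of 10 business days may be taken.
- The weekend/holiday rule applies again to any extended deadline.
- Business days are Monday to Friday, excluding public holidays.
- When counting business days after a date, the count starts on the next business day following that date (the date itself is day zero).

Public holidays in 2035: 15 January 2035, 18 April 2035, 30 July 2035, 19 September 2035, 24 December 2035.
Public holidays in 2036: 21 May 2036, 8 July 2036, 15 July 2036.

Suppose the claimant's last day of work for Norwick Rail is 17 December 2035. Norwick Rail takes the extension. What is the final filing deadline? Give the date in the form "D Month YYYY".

Starting the day after 17 December 2035 and counting 3 business days lands on 20 December 2035.
20 December 2035 falls on a Thursday, which is a business day, so no adjustment is needed.
Applying the 10-business-day extension: 10 business days after 20 December 2035 is 4 January 2036.
4 January 2036 falls on a Friday, which is a business day, so no adjustment is needed.
So the filing is due 4 January 2036.

4 January 2036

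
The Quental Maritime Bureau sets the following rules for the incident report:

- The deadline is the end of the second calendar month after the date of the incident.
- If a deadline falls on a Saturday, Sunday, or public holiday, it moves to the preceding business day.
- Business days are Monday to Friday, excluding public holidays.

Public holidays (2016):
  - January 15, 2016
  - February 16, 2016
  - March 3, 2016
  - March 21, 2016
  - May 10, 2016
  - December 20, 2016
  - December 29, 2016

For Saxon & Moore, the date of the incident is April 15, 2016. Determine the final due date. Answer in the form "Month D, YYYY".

2 months after April 15, 2016 falls in June 2016; the last day of that month is June 30, 2016.
June 30, 2016 (Thursday) is already a business day.
Deadline: June 30, 2016.

June 30, 2016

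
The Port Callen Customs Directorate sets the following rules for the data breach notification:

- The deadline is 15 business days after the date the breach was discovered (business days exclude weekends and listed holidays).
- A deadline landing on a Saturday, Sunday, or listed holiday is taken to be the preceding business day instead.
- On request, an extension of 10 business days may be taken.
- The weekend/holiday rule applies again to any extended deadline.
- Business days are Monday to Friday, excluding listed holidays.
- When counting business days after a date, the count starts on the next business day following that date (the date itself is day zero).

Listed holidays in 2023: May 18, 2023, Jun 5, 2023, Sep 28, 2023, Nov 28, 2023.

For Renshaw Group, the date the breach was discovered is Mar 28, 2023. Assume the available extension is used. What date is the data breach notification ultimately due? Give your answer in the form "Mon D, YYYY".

May 2, 2023

Counting 15 business days after Mar 28, 2023 (skipping weekends and listed holidays) reaches Apr 18, 2023.
Since Apr 18, 2023 is a Tuesday and not a holiday, the date is unchanged.
The 10-business-day extension runs from Apr 18, 2023 to May 2, 2023.
May 2, 2023 falls on a Tuesday, which is a business day, so no adjustment is needed.
So the filing is due May 2, 2023.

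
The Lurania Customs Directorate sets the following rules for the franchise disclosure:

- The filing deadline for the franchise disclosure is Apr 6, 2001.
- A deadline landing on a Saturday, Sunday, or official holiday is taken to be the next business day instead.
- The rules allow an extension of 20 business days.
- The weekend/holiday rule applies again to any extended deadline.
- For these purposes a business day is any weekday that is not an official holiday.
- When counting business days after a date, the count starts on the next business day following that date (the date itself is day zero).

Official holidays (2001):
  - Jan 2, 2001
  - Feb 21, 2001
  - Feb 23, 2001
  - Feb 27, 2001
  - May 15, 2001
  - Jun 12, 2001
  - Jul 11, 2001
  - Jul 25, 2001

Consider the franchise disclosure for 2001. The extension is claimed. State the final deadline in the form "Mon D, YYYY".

The statutory due date is Apr 6, 2001.
Apr 6, 2001 is a Friday and not a listed holiday, so it stands.
Counting 20 further business days from Apr 6, 2001 reaches May 4, 2001.
May 4, 2001 falls on a Friday, which is a business day, so no adjustment is needed.
Deadline: May 4, 2001.

May 4, 2001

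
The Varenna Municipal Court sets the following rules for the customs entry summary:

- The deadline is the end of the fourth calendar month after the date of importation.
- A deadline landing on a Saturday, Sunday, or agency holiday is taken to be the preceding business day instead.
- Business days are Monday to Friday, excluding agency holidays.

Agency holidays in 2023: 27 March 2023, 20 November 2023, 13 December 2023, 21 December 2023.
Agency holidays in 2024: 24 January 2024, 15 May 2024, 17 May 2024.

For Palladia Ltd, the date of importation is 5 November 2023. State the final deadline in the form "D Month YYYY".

29 March 2024

4 months after 5 November 2023 is March 2024; that month ends on 31 March 2024.
31 March 2024 is a Sunday; the preceding business day is 29 March 2024 (Friday).
So the filing is due 29 March 2024.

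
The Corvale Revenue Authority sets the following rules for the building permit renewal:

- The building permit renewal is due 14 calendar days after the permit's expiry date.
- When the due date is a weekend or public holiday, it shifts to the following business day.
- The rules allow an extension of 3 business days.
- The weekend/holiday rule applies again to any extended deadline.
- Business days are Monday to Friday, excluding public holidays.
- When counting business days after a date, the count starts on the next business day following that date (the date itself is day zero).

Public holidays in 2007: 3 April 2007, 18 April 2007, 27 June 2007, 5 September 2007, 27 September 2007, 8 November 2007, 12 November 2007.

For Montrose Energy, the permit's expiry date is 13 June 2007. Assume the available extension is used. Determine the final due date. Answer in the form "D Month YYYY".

3 July 2007

14 calendar days after 13 June 2007 is 27 June 2007.
27 June 2007 is a listed holiday; the next business day is 28 June 2007 (Thursday).
Applying the 3-business-day extension: 3 business days after 28 June 2007 is 3 July 2007.
3 July 2007 falls on a Tuesday, which is a business day, so no adjustment is needed.
The final due date is 3 July 2007.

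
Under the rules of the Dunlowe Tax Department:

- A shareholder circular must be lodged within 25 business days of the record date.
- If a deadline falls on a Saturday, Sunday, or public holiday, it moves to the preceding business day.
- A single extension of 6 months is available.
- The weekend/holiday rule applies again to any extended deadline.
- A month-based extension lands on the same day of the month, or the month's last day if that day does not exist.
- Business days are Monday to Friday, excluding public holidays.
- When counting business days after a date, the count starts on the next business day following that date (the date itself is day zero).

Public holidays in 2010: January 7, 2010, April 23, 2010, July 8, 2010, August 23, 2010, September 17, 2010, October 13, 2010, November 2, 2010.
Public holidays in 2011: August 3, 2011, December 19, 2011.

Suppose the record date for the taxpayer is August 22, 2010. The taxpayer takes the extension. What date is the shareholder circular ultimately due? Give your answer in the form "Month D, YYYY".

March 28, 2011

25 business days after August 22, 2010, excluding weekends and holidays, is September 28, 2010.
Since September 28, 2010 is a Tuesday and not a holiday, the date is unchanged.
The 6 months extension carries September 28, 2010 to March 28, 2011.
March 28, 2011 falls on a Monday, which is a business day, so no adjustment is needed.
The final due date is March 28, 2011.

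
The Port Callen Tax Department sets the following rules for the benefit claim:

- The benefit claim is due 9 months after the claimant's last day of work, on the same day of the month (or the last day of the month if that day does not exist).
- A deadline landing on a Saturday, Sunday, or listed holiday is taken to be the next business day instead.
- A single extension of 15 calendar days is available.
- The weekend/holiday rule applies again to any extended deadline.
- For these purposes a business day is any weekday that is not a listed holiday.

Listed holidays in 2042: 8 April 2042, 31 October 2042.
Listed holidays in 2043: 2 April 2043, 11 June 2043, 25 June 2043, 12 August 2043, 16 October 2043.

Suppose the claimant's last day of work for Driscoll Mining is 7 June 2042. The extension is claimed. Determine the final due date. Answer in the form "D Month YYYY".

24 March 2043

9 months from 7 June 2042 is 7 March 2043.
7 March 2043 falls on a Saturday. Rolling to the next business day gives 9 March 2043, a Monday.
The 15-calendar-day extension moves the deadline from 9 March 2043 to 24 March 2043.
24 March 2043 is a Tuesday and not a listed holiday, so it stands.
Final deadline: 24 March 2043.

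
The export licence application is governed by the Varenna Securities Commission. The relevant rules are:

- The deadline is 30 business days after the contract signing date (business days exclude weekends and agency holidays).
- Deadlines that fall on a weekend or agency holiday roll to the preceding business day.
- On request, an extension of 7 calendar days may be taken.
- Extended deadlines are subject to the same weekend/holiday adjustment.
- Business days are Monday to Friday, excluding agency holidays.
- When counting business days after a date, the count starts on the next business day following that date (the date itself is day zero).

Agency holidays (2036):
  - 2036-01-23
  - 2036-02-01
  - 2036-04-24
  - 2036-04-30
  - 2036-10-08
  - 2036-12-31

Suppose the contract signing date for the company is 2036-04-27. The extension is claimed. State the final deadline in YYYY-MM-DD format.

30 business days after 2036-04-27, excluding weekends and holidays, is 2036-06-09.
Since 2036-06-09 is a Monday and not a holiday, the date is unchanged.
With the 7-day extension, 2036-06-09 becomes 2036-06-16.
2036-06-16 is a Monday and not a listed holiday, so it stands.
The final due date is 2036-06-16.

2036-06-16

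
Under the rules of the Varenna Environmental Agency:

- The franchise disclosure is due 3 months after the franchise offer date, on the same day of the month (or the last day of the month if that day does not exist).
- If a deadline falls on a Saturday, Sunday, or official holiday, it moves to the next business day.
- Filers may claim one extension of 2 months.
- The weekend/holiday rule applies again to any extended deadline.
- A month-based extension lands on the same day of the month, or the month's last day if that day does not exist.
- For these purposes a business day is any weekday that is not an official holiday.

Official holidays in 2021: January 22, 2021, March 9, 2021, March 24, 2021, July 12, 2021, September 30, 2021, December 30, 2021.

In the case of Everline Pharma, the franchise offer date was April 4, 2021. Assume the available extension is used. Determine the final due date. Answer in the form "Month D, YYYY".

September 6, 2021

3 months from April 4, 2021 is July 4, 2021.
July 4, 2021 falls on a Sunday. Rolling to the next business day gives July 5, 2021, a Monday.
Add 2 months to July 5, 2021: September 5, 2021.
September 5, 2021 falls on a Sunday. Rolling to the next business day gives September 6, 2021, a Monday.
Final deadline: September 6, 2021.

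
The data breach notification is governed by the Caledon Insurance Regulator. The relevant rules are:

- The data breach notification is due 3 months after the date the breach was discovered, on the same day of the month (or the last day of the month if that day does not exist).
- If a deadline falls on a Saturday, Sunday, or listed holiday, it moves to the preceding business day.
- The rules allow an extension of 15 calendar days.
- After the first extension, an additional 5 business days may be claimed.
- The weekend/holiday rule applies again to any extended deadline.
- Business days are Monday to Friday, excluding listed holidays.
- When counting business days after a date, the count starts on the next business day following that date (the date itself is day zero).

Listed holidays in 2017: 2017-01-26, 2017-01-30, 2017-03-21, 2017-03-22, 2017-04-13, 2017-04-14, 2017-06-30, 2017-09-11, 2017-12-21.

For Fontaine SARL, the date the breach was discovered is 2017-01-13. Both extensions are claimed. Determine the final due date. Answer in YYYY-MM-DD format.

Moving 3 months forward from 2017-01-13 on the corresponding day gives 2017-04-13.
2017-04-13 falls on a listed holiday. Rolling to the preceding business day gives 2017-04-12, a Wednesday.
Applying the 15-calendar-day extension: 2017-04-12 + 15 days = 2017-04-27.
2017-04-27 (Thursday) is already a business day.
The 5-business-day extension runs from 2017-04-27 to 2017-05-04.
Since 2017-05-04 is a Thursday and not a holiday, the date is unchanged.
Deadline: 2017-05-04.

2017-05-04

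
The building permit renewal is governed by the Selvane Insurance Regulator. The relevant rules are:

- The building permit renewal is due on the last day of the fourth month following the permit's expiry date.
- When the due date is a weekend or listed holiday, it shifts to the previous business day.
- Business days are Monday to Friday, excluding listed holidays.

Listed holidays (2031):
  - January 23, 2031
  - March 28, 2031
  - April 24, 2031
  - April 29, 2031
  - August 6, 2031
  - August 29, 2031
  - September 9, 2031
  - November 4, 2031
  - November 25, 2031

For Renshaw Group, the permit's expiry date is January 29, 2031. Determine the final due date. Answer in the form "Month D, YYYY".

4 months after January 29, 2031 falls in May 2031; the last day of that month is May 31, 2031.
May 31, 2031 falls on a Saturday. Rolling to the preceding business day gives May 30, 2031, a Friday.
The final due date is May 30, 2031.

May 30, 2031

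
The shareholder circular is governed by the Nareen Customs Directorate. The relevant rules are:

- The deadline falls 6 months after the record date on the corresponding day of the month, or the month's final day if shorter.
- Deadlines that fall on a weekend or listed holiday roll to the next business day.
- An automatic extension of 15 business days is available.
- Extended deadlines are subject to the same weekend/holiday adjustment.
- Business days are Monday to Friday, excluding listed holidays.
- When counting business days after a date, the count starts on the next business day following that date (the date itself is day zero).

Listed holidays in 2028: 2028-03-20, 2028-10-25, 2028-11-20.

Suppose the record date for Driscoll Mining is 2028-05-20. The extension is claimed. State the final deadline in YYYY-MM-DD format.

2028-12-12

6 months after 2028-05-20, on the same day of the month, is 2028-11-20.
Because 2028-11-20 is a listed holiday, the deadline becomes 2028-11-21 (Tuesday).
Counting 15 further business days from 2028-11-21 reaches 2028-12-12.
Since 2028-12-12 is a Tuesday and not a holiday, the date is unchanged.
The final due date is 2028-12-12.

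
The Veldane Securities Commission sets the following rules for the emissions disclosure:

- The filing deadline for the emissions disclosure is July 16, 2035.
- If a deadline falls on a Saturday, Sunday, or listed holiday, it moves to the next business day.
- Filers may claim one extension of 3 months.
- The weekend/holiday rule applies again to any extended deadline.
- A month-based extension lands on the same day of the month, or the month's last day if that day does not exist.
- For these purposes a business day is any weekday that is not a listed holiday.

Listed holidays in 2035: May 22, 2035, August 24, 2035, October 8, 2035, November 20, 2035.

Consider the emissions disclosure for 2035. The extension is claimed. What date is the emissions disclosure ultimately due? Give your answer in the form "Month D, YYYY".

The stated deadline is July 16, 2035.
July 16, 2035 is a Monday and not a listed holiday, so it stands.
Applying the 3 months extension: 3 months after July 16, 2035 is October 16, 2035.
October 16, 2035 is a Tuesday and not a listed holiday, so it stands.
The final due date is October 16, 2035.

October 16, 2035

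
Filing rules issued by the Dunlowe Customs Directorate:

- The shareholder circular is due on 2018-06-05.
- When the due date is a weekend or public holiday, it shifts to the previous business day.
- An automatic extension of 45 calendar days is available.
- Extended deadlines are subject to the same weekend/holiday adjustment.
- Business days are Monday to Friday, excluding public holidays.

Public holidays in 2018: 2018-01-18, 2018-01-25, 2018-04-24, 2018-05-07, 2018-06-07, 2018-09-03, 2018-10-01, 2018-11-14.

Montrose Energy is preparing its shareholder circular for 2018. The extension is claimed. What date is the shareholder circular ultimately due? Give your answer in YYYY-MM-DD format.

Start from the fixed due date, 2018-06-05.
2018-06-05 falls on a Tuesday, which is a business day, so no adjustment is needed.
With the 45-day extension, 2018-06-05 becomes 2018-07-20.
2018-07-20 is a Friday and not a listed holiday, so it stands.
So the filing is due 2018-07-20.

2018-07-20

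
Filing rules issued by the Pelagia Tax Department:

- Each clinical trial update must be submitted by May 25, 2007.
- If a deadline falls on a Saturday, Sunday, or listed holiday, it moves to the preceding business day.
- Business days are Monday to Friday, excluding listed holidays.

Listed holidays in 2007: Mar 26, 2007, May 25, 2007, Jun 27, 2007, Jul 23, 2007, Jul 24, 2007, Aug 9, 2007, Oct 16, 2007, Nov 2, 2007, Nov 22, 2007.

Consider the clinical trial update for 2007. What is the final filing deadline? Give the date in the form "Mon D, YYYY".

May 24, 2007

The statutory due date is May 25, 2007.
May 25, 2007 is a listed holiday, so it moves to the preceding business day, May 24, 2007 (Thursday).
The final due date is May 24, 2007.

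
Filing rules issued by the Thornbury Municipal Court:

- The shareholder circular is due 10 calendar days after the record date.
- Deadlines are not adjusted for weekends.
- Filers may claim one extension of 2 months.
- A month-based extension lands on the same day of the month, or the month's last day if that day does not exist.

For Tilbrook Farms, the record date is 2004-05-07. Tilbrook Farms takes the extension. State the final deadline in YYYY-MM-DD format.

2004-07-17

Adding 10 calendar days to 2004-05-07 gives 2004-05-17.
2004-05-17 is a Monday; no weekend or holiday adjustment applies.
The 2 months extension carries 2004-05-17 to 2004-07-17.
No adjustment is made for weekends or holidays, so 2004-07-17 stands.
The final due date is 2004-07-17.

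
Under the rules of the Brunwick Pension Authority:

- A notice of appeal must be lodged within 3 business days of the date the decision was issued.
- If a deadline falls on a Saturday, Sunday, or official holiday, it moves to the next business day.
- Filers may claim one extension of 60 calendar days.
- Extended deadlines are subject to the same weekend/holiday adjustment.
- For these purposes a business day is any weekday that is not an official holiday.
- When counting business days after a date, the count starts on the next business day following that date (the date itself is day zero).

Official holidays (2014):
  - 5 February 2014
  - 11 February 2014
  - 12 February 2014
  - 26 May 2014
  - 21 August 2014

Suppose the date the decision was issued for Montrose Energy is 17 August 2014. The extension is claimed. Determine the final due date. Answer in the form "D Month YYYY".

20 October 2014

Counting 3 business days after 17 August 2014 (skipping weekends and listed holidays) reaches 20 August 2014.
20 August 2014 (Wednesday) is already a business day.
Add the 60 calendar-day extension to 20 August 2014: 19 October 2014.
19 October 2014 is a Sunday, so it moves to the next business day, 20 October 2014 (Monday).
Final deadline: 20 October 2014.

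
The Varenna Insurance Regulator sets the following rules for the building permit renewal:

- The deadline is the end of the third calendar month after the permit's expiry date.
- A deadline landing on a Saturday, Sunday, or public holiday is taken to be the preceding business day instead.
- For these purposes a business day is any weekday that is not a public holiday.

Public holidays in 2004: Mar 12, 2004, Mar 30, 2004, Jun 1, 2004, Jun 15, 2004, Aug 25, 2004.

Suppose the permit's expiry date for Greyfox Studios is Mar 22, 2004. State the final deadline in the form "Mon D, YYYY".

The third month after Mar 22, 2004 is June 2004, whose last day is Jun 30, 2004.
Since Jun 30, 2004 is a Wednesday and not a holiday, the date is unchanged.
So the filing is due Jun 30, 2004.

Jun 30, 2004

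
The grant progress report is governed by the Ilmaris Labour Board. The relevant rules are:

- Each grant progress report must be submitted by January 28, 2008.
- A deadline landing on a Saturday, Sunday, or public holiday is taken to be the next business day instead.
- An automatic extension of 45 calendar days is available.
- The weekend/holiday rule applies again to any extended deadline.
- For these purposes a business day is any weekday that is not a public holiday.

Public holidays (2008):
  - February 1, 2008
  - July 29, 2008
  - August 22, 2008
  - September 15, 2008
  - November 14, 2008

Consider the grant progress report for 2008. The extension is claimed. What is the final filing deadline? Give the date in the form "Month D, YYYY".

March 13, 2008

The stated deadline is January 28, 2008.
January 28, 2008 is a Monday and not a listed holiday, so it stands.
The 45-calendar-day extension moves the deadline from January 28, 2008 to March 13, 2008.
March 13, 2008 is a Thursday and not a listed holiday, so it stands.
Final deadline: March 13, 2008.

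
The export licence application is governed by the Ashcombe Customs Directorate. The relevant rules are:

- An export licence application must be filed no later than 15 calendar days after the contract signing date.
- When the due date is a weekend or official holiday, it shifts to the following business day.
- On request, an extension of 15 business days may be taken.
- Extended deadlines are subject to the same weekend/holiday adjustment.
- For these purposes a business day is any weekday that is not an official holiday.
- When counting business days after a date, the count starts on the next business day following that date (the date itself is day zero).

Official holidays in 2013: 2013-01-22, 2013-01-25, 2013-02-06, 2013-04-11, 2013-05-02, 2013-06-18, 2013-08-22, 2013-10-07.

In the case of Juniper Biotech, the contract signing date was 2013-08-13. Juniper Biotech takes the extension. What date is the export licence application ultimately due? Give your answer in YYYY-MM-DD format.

15 calendar days after 2013-08-13 is 2013-08-28.
2013-08-28 (Wednesday) is already a business day.
Applying the 15-business-day extension: 15 business days after 2013-08-28 is 2013-09-18.
2013-09-18 falls on a Wednesday, which is a business day, so no adjustment is needed.
Deadline: 2013-09-18.

2013-09-18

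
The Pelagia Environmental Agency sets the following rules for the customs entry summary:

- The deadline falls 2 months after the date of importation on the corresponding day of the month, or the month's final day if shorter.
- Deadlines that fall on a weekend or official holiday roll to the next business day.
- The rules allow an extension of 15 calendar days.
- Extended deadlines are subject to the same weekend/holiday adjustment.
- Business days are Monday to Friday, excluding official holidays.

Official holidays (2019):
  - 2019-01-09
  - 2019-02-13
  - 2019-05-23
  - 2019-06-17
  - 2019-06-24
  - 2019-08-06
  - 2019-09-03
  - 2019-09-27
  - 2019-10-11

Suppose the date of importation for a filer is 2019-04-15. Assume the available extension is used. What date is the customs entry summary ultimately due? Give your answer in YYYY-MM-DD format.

2 months from 2019-04-15 is 2019-06-15.
2019-06-15 is a Saturday, so it moves to the next business day, 2019-06-18 (Tuesday).
Applying the 15-calendar-day extension: 2019-06-18 + 15 days = 2019-07-03.
2019-07-03 (Wednesday) is already a business day.
Final deadline: 2019-07-03.

2019-07-03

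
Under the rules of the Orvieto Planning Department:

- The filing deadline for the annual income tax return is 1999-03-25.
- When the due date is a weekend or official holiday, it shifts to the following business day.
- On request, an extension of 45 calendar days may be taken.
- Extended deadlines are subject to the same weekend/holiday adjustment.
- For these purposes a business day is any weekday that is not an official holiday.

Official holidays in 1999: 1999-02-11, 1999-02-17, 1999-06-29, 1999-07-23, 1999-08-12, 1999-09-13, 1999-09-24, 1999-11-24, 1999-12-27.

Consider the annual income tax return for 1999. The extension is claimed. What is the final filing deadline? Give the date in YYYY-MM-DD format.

The statutory due date is 1999-03-25.
1999-03-25 (Thursday) is already a business day.
Add the 45 calendar-day extension to 1999-03-25: 1999-05-09.
1999-05-09 is a Sunday, so it moves to the next business day, 1999-05-10 (Monday).
So the filing is due 1999-05-10.

1999-05-10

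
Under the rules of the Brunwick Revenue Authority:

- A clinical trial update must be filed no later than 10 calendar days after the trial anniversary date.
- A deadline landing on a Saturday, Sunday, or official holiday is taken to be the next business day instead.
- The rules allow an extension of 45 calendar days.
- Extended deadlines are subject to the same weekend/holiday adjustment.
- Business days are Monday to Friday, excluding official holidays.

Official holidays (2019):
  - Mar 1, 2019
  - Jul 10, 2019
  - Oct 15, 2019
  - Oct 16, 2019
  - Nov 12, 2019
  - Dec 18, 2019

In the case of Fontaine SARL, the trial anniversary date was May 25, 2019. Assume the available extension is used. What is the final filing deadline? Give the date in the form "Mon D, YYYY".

Jul 19, 2019

10 calendar days after May 25, 2019 is Jun 4, 2019.
Since Jun 4, 2019 is a Tuesday and not a holiday, the date is unchanged.
The 45-calendar-day extension moves the deadline from Jun 4, 2019 to Jul 19, 2019.
Jul 19, 2019 (Friday) is already a business day.
Final deadline: Jul 19, 2019.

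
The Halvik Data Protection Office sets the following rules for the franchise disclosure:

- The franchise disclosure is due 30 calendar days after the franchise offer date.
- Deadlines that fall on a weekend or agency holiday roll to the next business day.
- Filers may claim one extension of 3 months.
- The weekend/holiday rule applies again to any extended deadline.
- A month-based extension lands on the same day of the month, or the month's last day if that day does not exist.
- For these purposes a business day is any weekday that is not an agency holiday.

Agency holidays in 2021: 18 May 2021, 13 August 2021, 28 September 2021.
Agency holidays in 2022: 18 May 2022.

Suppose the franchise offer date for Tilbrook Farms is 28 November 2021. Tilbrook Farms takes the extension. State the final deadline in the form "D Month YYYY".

From 28 November 2021, 30 calendar days later is 28 December 2021.
28 December 2021 falls on a Tuesday, which is a business day, so no adjustment is needed.
Applying the 3 months extension: 3 months after 28 December 2021 is 28 March 2022.
28 March 2022 falls on a Monday, which is a business day, so no adjustment is needed.
The final due date is 28 March 2022.

28 March 2022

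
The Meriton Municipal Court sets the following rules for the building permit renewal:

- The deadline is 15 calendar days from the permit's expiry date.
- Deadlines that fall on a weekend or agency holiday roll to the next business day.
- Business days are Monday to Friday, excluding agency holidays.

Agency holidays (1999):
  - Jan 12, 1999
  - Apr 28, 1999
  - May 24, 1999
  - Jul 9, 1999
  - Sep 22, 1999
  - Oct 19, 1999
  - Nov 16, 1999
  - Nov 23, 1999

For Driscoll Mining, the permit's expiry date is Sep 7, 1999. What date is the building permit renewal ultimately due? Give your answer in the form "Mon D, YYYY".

15 calendar days after Sep 7, 1999 is Sep 22, 1999.
Sep 22, 1999 falls on a listed holiday. Rolling to the next business day gives Sep 23, 1999, a Thursday.
So the filing is due Sep 23, 1999.

Sep 23, 1999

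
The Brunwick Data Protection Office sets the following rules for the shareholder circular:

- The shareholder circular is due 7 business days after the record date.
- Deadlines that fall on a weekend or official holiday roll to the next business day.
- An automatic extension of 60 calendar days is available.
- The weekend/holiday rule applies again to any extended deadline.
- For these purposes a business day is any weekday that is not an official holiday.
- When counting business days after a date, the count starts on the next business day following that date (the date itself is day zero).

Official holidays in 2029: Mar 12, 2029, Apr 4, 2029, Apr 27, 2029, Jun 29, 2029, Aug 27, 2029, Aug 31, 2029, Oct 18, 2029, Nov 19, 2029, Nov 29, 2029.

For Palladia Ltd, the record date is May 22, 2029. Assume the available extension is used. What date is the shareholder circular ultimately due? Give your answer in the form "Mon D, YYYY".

7 business days after May 22, 2029, excluding weekends and holidays, is May 31, 2029.
May 31, 2029 (Thursday) is already a business day.
Applying the 60-calendar-day extension: May 31, 2029 + 60 days = Jul 30, 2029.
Jul 30, 2029 falls on a Monday, which is a business day, so no adjustment is needed.
Deadline: Jul 30, 2029.

Jul 30, 2029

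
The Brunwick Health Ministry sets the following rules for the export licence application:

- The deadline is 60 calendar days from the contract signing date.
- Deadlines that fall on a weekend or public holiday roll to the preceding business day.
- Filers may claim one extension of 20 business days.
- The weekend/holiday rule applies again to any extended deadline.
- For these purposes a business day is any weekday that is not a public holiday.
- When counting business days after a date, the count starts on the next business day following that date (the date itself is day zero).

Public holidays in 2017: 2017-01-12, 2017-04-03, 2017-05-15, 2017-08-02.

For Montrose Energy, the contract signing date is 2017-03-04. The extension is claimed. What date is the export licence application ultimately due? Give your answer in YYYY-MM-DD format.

From 2017-03-04, 60 calendar days later is 2017-05-03.
Since 2017-05-03 is a Wednesday and not a holiday, the date is unchanged.
Counting 20 further business days from 2017-05-03 reaches 2017-06-01.
2017-06-01 is a Thursday and not a listed holiday, so it stands.
Final deadline: 2017-06-01.

2017-06-01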